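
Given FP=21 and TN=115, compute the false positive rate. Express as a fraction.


FPR = FP / (FP + TN) = 21 / 136 = 21/136.

21/136


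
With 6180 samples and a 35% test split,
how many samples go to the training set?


Test set = 6180 * 35% = 2163. Training set = 6180 - 2163 = 4017.

4017


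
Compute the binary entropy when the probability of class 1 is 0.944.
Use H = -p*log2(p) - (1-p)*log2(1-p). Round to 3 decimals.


H = -0.944*log2(0.944) - 0.056*log2(0.056) = 0.311.

0.311


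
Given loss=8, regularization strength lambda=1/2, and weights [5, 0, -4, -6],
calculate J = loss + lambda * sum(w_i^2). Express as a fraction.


L2 sq norm = sum(w^2) = 77. J = 8 + 1/2 * 77 = 93/2.

93/2


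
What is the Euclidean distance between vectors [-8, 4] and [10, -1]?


d = sqrt(sum of squared differences). (-8-10)^2=324, (4--1)^2=25. Sum = 349.

sqrt(349)


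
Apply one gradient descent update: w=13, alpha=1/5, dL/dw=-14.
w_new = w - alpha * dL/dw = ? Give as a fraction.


w_new = 13 - 1/5 * -14 = 13 - -14/5 = 79/5.

79/5


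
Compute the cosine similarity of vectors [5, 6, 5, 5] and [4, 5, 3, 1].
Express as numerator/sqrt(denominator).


dot = 70. |a|^2 = 111, |b|^2 = 51. cos = 70/sqrt(5661).

70/sqrt(5661)


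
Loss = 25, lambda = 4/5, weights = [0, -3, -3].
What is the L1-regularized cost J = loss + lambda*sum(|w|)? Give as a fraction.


L1 norm = sum(|w|) = 6. J = 25 + 4/5 * 6 = 149/5.

149/5


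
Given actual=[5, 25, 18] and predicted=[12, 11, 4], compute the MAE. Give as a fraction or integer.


MAE = (1/3) * (|5-12|=7 + |25-11|=14 + |18-4|=14). Sum = 35. MAE = 35/3.

35/3


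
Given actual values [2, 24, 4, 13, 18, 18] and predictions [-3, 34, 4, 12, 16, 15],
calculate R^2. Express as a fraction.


Mean(y) = 79/6. SS_res = 139. SS_tot = 2237/6. R^2 = 1 - 139/(2237/6) = 1403/2237.

1403/2237


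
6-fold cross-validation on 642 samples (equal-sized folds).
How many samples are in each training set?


Each validation fold has 642/6 = 107 samples. Training set = 642 - 107 = 535.

535


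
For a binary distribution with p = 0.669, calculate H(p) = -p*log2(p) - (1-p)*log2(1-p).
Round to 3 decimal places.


H = -0.669*log2(0.669) - 0.331*log2(0.331) = 0.916.

0.916


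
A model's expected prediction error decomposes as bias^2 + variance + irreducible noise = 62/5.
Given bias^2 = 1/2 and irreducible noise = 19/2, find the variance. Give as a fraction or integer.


Total error = bias^2 + variance + irreducible noise. So variance = 62/5 - 1/2 - 19/2 = 12/5.

12/5


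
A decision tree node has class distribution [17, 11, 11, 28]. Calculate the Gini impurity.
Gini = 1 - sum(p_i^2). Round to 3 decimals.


Total = 67. Proportions: 17/67, 11/67, 11/67, 28/67. sum(p_i^2) = 0.2929. Gini = 1 - 0.2929 = 0.7071, which rounds to 0.707.

0.707


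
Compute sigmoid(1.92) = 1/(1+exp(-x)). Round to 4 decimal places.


sigma(1.92) = 1/(1+e^(-1.92)) = 1/(1+0.146607) = 1/1.146607 = 0.8721.

0.8721


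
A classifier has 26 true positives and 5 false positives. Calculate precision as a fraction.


Precision = TP / (TP + FP) = 26 / 31 = 26/31.

26/31


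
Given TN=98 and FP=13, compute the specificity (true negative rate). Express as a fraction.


Specificity = TN / (TN + FP) = 98 / 111 = 98/111.

98/111


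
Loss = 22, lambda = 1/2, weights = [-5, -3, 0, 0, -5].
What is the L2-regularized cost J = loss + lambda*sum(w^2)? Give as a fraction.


L2 sq norm = sum(w^2) = 59. J = 22 + 1/2 * 59 = 103/2.

103/2


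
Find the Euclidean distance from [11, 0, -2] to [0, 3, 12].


d = sqrt(sum of squared differences). (11-0)^2=121, (0-3)^2=9, (-2-12)^2=196. Sum = 326.

sqrt(326)


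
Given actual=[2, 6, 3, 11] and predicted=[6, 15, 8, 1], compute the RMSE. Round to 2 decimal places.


MSE = 55.5000. RMSE = sqrt(55.5000) = 7.45.

7.45


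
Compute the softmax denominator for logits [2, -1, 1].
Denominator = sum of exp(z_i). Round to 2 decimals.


Denom = e^2=7.3891 + e^-1=0.3679 + e^1=2.7183. Sum = 10.4753, which rounds to 10.48.

10.48


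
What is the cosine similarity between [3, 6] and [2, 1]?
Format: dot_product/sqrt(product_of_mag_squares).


dot = 12. |a|^2 = 45, |b|^2 = 5. cos = 12/sqrt(225).

12/sqrt(225)


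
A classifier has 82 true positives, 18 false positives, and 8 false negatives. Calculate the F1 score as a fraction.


Precision = 82/100 = 41/50. Recall = 82/90 = 41/45. F1 = 2*P*R/(P+R) = 82/95.

82/95


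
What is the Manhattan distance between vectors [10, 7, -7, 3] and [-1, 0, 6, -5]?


d = sum of absolute differences: |10--1|=11 + |7-0|=7 + |-7-6|=13 + |3--5|=8 = 39.

39


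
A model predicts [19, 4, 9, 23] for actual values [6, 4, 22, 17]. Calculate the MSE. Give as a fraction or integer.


MSE = (1/4) * ((6-19)^2=169 + (4-4)^2=0 + (22-9)^2=169 + (17-23)^2=36). Sum = 374. MSE = 187/2.

187/2


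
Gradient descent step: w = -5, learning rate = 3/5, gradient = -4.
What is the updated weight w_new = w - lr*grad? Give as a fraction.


w_new = -5 - 3/5 * -4 = -5 - -12/5 = -13/5.

-13/5


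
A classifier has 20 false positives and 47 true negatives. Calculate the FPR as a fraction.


FPR = FP / (FP + TN) = 20 / 67 = 20/67.

20/67


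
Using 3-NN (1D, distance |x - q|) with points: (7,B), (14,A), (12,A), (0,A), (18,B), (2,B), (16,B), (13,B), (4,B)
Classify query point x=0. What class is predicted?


Distances: |7-0|=7, |14-0|=14, |12-0|=12, |0-0|=0, |18-0|=18, |2-0|=2, |16-0|=16, |13-0|=13, |4-0|=4. 3 nearest: (0,A), (2,B), (4,B). Counts: {'A': 1, 'B': 2}. Majority class: B.

B


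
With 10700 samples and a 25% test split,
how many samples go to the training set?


Test set = 10700 * 25% = 2675. Training set = 10700 - 2675 = 8025.

8025


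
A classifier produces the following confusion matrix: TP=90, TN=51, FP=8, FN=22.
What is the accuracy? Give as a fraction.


Accuracy = (TP + TN) / (TP + TN + FP + FN) = (90 + 51) / 171 = 47/57.

47/57


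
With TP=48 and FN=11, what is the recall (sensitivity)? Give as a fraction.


Recall = TP / (TP + FN) = 48 / 59 = 48/59.

48/59


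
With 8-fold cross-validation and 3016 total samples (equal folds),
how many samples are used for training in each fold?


Each validation fold has 3016/8 = 377 samples. Training set = 3016 - 377 = 2639.

2639


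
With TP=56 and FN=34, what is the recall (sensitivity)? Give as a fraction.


Recall = TP / (TP + FN) = 56 / 90 = 28/45.

28/45


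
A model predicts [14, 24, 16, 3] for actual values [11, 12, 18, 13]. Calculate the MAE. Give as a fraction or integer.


MAE = (1/4) * (|11-14|=3 + |12-24|=12 + |18-16|=2 + |13-3|=10). Sum = 27. MAE = 27/4.

27/4


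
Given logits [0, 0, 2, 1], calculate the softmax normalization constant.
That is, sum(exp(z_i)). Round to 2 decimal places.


Denom = e^0=1.0000 + e^0=1.0000 + e^2=7.3891 + e^1=2.7183. Sum = 12.1074, which rounds to 12.11.

12.11


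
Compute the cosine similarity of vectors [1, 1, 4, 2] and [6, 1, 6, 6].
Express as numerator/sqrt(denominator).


dot = 43. |a|^2 = 22, |b|^2 = 109. cos = 43/sqrt(2398).

43/sqrt(2398)


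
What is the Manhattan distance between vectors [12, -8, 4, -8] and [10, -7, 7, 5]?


d = sum of absolute differences: |12-10|=2 + |-8--7|=1 + |4-7|=3 + |-8-5|=13 = 19.

19


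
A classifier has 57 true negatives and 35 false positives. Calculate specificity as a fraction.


Specificity = TN / (TN + FP) = 57 / 92 = 57/92.

57/92


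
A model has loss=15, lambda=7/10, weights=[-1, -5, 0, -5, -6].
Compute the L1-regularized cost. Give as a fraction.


L1 norm = sum(|w|) = 17. J = 15 + 7/10 * 17 = 269/10.

269/10


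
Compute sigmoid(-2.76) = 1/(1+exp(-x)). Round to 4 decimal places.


sigma(-2.76) = 1/(1+e^(2.76)) = 1/(1+15.799843) = 1/16.799843 = 0.0595.

0.0595


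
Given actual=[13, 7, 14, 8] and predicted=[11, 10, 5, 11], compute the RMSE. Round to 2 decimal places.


MSE = 25.7500. RMSE = sqrt(25.7500) = 5.07.

5.07


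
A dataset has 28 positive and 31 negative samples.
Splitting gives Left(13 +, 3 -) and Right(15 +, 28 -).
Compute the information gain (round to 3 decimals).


H(parent) = 0.9981. H(left) = 0.6962, H(right) = 0.9330. Weighted = (16/59)*0.6962 + (43/59)*0.9330 = 0.8688. IG = 0.9981 - 0.8688 = 0.1293, which rounds to 0.129.

0.129


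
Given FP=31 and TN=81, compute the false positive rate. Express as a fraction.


FPR = FP / (FP + TN) = 31 / 112 = 31/112.

31/112


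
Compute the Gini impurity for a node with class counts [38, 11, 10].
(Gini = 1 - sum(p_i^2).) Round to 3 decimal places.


Total = 59. Proportions: 38/59, 11/59, 10/59. sum(p_i^2) = 0.4783. Gini = 1 - 0.4783 = 0.5217, which rounds to 0.522.

0.522


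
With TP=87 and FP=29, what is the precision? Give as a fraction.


Precision = TP / (TP + FP) = 87 / 116 = 3/4.

3/4


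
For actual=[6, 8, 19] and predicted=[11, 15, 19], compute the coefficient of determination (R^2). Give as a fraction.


Mean(y) = 11. SS_res = 74. SS_tot = 98. R^2 = 1 - 74/(98) = 12/49.

12/49


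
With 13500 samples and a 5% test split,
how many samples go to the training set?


Test set = 13500 * 5% = 675. Training set = 13500 - 675 = 12825.

12825


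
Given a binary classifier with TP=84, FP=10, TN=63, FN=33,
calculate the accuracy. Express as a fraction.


Accuracy = (TP + TN) / (TP + TN + FP + FN) = (84 + 63) / 190 = 147/190.

147/190


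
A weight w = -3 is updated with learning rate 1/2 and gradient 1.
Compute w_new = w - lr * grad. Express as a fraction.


w_new = -3 - 1/2 * 1 = -3 - 1/2 = -7/2.

-7/2


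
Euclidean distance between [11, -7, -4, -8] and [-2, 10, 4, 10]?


d = sqrt(sum of squared differences). (11--2)^2=169, (-7-10)^2=289, (-4-4)^2=64, (-8-10)^2=324. Sum = 846.

sqrt(846)


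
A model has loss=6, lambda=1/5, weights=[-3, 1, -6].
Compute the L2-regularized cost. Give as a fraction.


L2 sq norm = sum(w^2) = 46. J = 6 + 1/5 * 46 = 76/5.

76/5


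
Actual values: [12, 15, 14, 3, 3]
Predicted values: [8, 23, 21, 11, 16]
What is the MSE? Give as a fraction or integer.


MSE = (1/5) * ((12-8)^2=16 + (15-23)^2=64 + (14-21)^2=49 + (3-11)^2=64 + (3-16)^2=169). Sum = 362. MSE = 362/5.

362/5


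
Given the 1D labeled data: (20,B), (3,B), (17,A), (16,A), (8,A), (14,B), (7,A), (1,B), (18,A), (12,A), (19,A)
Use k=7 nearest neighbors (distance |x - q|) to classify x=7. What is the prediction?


Distances: |20-7|=13, |3-7|=4, |17-7|=10, |16-7|=9, |8-7|=1, |14-7|=7, |7-7|=0, |1-7|=6, |18-7|=11, |12-7|=5, |19-7|=12. 7 nearest: (7,A), (8,A), (3,B), (12,A), (1,B), (14,B), (16,A). Counts: {'A': 4, 'B': 3}. Majority class: A.

A


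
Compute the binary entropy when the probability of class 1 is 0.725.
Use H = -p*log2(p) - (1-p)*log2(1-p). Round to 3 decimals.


H = -0.725*log2(0.725) - 0.275*log2(0.275) = 0.849.

0.849


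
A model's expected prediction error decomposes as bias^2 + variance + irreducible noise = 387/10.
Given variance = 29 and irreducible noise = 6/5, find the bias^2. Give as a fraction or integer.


Total error = bias^2 + variance + irreducible noise. So bias^2 = 387/10 - 29 - 6/5 = 17/2.

17/2


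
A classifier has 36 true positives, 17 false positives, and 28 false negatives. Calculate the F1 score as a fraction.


Precision = 36/53 = 36/53. Recall = 36/64 = 9/16. F1 = 2*P*R/(P+R) = 8/13.

8/13


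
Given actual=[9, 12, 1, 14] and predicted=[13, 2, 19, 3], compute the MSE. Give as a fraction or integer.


MSE = (1/4) * ((9-13)^2=16 + (12-2)^2=100 + (1-19)^2=324 + (14-3)^2=121). Sum = 561. MSE = 561/4.

561/4


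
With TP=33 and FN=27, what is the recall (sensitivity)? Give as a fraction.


Recall = TP / (TP + FN) = 33 / 60 = 11/20.

11/20


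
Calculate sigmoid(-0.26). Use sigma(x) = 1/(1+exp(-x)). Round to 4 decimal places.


sigma(-0.26) = 1/(1+e^(0.26)) = 1/(1+1.296930) = 1/2.296930 = 0.4354.

0.4354


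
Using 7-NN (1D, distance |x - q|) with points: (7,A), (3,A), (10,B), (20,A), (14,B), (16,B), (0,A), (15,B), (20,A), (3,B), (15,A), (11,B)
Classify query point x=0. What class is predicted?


Distances: |7-0|=7, |3-0|=3, |10-0|=10, |20-0|=20, |14-0|=14, |16-0|=16, |0-0|=0, |15-0|=15, |20-0|=20, |3-0|=3, |15-0|=15, |11-0|=11. 7 nearest: (0,A), (3,A), (3,B), (7,A), (10,B), (11,B), (14,B). Counts: {'A': 3, 'B': 4}. Majority class: B.

B


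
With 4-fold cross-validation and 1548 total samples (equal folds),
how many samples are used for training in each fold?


Each validation fold has 1548/4 = 387 samples. Training set = 1548 - 387 = 1161.

1161


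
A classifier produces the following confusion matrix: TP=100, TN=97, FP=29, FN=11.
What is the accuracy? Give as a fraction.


Accuracy = (TP + TN) / (TP + TN + FP + FN) = (100 + 97) / 237 = 197/237.

197/237


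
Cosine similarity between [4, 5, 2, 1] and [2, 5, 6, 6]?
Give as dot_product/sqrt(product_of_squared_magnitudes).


dot = 51. |a|^2 = 46, |b|^2 = 101. cos = 51/sqrt(4646).

51/sqrt(4646)


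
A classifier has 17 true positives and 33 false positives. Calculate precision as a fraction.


Precision = TP / (TP + FP) = 17 / 50 = 17/50.

17/50


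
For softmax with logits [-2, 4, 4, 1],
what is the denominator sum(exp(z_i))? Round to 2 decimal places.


Denom = e^-2=0.1353 + e^4=54.5982 + e^4=54.5982 + e^1=2.7183. Sum = 112.0500, which rounds to 112.05.

112.05


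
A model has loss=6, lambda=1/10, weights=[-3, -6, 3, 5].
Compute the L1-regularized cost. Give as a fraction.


L1 norm = sum(|w|) = 17. J = 6 + 1/10 * 17 = 77/10.

77/10


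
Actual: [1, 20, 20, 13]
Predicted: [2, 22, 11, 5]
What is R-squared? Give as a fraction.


Mean(y) = 27/2. SS_res = 150. SS_tot = 241. R^2 = 1 - 150/(241) = 91/241.

91/241


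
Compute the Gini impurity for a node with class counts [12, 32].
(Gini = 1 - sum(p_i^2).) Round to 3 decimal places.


Total = 44. Proportions: 12/44, 32/44. sum(p_i^2) = 0.6033. Gini = 1 - 0.6033 = 0.3967, which rounds to 0.397.

0.397


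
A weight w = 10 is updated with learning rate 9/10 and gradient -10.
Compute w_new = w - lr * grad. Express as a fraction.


w_new = 10 - 9/10 * -10 = 10 - -9 = 19.

19


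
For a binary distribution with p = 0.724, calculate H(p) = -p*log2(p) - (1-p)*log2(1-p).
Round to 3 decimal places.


H = -0.724*log2(0.724) - 0.276*log2(0.276) = 0.850.

0.850


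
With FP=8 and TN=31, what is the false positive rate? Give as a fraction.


FPR = FP / (FP + TN) = 8 / 39 = 8/39.

8/39


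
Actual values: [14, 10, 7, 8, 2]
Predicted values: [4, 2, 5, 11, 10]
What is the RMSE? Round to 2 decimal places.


MSE = 48.2000. RMSE = sqrt(48.2000) = 6.94.

6.94


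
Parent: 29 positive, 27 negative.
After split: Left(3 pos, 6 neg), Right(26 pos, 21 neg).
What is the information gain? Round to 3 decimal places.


H(parent) = 0.9991. H(left) = 0.9183, H(right) = 0.9918. Weighted = (9/56)*0.9183 + (47/56)*0.9918 = 0.9800. IG = 0.9991 - 0.9800 = 0.0191, which rounds to 0.019.

0.019


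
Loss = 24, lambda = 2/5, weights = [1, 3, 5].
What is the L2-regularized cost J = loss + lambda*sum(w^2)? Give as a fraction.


L2 sq norm = sum(w^2) = 35. J = 24 + 2/5 * 35 = 38.

38


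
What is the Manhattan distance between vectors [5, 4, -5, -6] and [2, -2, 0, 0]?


d = sum of absolute differences: |5-2|=3 + |4--2|=6 + |-5-0|=5 + |-6-0|=6 = 20.

20


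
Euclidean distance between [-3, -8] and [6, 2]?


d = sqrt(sum of squared differences). (-3-6)^2=81, (-8-2)^2=100. Sum = 181.

sqrt(181)


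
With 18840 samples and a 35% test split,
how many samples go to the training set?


Test set = 18840 * 35% = 6594. Training set = 18840 - 6594 = 12246.

12246


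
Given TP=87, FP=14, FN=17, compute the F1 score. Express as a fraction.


Precision = 87/101 = 87/101. Recall = 87/104 = 87/104. F1 = 2*P*R/(P+R) = 174/205.

174/205


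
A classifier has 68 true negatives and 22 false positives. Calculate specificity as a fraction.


Specificity = TN / (TN + FP) = 68 / 90 = 34/45.

34/45


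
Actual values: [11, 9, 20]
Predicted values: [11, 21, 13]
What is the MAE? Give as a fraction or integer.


MAE = (1/3) * (|11-11|=0 + |9-21|=12 + |20-13|=7). Sum = 19. MAE = 19/3.

19/3


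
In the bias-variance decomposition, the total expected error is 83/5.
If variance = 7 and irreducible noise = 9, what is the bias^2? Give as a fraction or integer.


Total error = bias^2 + variance + irreducible noise. So bias^2 = 83/5 - 7 - 9 = 3/5.

3/5


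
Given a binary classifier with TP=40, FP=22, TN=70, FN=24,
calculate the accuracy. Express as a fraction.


Accuracy = (TP + TN) / (TP + TN + FP + FN) = (40 + 70) / 156 = 55/78.

55/78


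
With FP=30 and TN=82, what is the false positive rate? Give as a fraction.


FPR = FP / (FP + TN) = 30 / 112 = 15/56.

15/56


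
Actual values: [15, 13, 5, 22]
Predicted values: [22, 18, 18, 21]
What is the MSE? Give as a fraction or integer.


MSE = (1/4) * ((15-22)^2=49 + (13-18)^2=25 + (5-18)^2=169 + (22-21)^2=1). Sum = 244. MSE = 61.

61


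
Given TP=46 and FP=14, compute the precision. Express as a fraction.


Precision = TP / (TP + FP) = 46 / 60 = 23/30.

23/30


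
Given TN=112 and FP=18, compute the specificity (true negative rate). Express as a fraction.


Specificity = TN / (TN + FP) = 112 / 130 = 56/65.

56/65


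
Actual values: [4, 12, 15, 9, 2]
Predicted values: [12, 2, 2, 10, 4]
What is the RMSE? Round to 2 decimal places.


MSE = 67.6000. RMSE = sqrt(67.6000) = 8.22.

8.22


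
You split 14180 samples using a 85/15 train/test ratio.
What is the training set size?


Test set = 14180 * 15% = 2127. Training set = 14180 - 2127 = 12053.

12053


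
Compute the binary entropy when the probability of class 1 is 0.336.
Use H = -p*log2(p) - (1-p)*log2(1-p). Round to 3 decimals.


H = -0.336*log2(0.336) - 0.664*log2(0.664) = 0.921.

0.921


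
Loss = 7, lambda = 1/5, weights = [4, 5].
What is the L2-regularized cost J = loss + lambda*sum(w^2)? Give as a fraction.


L2 sq norm = sum(w^2) = 41. J = 7 + 1/5 * 41 = 76/5.

76/5


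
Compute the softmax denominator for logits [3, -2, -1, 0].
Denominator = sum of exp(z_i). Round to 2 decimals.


Denom = e^3=20.0855 + e^-2=0.1353 + e^-1=0.3679 + e^0=1.0000. Sum = 21.5887, which rounds to 21.59.

21.59


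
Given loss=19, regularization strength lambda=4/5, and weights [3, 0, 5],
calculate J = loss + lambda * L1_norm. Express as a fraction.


L1 norm = sum(|w|) = 8. J = 19 + 4/5 * 8 = 127/5.

127/5


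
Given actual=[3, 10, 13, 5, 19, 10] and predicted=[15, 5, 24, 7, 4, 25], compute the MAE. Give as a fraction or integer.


MAE = (1/6) * (|3-15|=12 + |10-5|=5 + |13-24|=11 + |5-7|=2 + |19-4|=15 + |10-25|=15). Sum = 60. MAE = 10.

10


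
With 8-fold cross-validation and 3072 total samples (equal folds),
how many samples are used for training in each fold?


Each validation fold has 3072/8 = 384 samples. Training set = 3072 - 384 = 2688.

2688


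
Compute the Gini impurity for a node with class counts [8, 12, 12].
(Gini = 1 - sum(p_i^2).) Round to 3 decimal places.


Total = 32. Proportions: 8/32, 12/32, 12/32. sum(p_i^2) = 0.3438. Gini = 1 - 0.3438 = 0.6562, which rounds to 0.656.

0.656


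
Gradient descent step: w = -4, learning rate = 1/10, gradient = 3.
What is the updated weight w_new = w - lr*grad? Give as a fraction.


w_new = -4 - 1/10 * 3 = -4 - 3/10 = -43/10.

-43/10


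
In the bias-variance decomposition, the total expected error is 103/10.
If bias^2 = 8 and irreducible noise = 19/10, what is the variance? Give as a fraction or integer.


Total error = bias^2 + variance + irreducible noise. So variance = 103/10 - 8 - 19/10 = 2/5.

2/5


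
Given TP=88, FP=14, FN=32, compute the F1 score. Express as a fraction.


Precision = 88/102 = 44/51. Recall = 88/120 = 11/15. F1 = 2*P*R/(P+R) = 88/111.

88/111


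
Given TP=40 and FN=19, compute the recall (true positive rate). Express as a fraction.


Recall = TP / (TP + FN) = 40 / 59 = 40/59.

40/59


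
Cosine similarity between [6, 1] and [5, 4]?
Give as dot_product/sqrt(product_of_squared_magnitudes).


dot = 34. |a|^2 = 37, |b|^2 = 41. cos = 34/sqrt(1517).

34/sqrt(1517)


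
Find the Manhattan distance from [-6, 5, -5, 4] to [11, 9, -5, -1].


d = sum of absolute differences: |-6-11|=17 + |5-9|=4 + |-5--5|=0 + |4--1|=5 = 26.

26


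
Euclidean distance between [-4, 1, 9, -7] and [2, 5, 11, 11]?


d = sqrt(sum of squared differences). (-4-2)^2=36, (1-5)^2=16, (9-11)^2=4, (-7-11)^2=324. Sum = 380.

sqrt(380)


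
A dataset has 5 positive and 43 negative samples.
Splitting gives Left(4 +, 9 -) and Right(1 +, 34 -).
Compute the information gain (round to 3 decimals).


H(parent) = 0.4821. H(left) = 0.8905, H(right) = 0.1872. Weighted = (13/48)*0.8905 + (35/48)*0.1872 = 0.3777. IG = 0.4821 - 0.3777 = 0.1044, which rounds to 0.104.

0.104


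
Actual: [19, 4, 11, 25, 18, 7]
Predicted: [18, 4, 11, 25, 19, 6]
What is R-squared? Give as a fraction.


Mean(y) = 14. SS_res = 3. SS_tot = 320. R^2 = 1 - 3/(320) = 317/320.

317/320


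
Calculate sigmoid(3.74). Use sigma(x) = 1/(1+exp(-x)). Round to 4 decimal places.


sigma(3.74) = 1/(1+e^(-3.74)) = 1/(1+0.023754) = 1/1.023754 = 0.9768.

0.9768


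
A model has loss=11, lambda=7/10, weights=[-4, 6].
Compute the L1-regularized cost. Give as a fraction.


L1 norm = sum(|w|) = 10. J = 11 + 7/10 * 10 = 18.

18


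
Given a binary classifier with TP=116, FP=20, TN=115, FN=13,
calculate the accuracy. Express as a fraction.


Accuracy = (TP + TN) / (TP + TN + FP + FN) = (116 + 115) / 264 = 7/8.

7/8


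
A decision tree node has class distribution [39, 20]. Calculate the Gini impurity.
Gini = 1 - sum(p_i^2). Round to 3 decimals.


Total = 59. Proportions: 39/59, 20/59. sum(p_i^2) = 0.5519. Gini = 1 - 0.5519 = 0.4481, which rounds to 0.448.

0.448


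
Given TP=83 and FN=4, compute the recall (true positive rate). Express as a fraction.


Recall = TP / (TP + FN) = 83 / 87 = 83/87.

83/87


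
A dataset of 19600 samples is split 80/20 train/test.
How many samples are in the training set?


Test set = 19600 * 20% = 3920. Training set = 19600 - 3920 = 15680.

15680


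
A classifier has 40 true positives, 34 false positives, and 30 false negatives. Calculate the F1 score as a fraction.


Precision = 40/74 = 20/37. Recall = 40/70 = 4/7. F1 = 2*P*R/(P+R) = 5/9.

5/9


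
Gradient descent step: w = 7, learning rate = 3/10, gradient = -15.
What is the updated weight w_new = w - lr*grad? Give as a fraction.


w_new = 7 - 3/10 * -15 = 7 - -9/2 = 23/2.

23/2


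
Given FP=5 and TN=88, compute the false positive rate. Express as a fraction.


FPR = FP / (FP + TN) = 5 / 93 = 5/93.

5/93


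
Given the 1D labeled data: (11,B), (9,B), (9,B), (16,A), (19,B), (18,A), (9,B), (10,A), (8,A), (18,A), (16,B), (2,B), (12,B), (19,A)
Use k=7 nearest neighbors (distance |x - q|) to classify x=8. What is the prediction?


Distances: |11-8|=3, |9-8|=1, |9-8|=1, |16-8|=8, |19-8|=11, |18-8|=10, |9-8|=1, |10-8|=2, |8-8|=0, |18-8|=10, |16-8|=8, |2-8|=6, |12-8|=4, |19-8|=11. 7 nearest: (8,A), (9,B), (9,B), (9,B), (10,A), (11,B), (12,B). Counts: {'A': 2, 'B': 5}. Majority class: B.

B


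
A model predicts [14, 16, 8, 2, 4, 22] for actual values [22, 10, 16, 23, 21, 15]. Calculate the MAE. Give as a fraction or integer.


MAE = (1/6) * (|22-14|=8 + |10-16|=6 + |16-8|=8 + |23-2|=21 + |21-4|=17 + |15-22|=7). Sum = 67. MAE = 67/6.

67/6


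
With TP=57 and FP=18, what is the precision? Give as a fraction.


Precision = TP / (TP + FP) = 57 / 75 = 19/25.

19/25


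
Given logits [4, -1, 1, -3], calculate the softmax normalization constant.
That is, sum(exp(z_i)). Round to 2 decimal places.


Denom = e^4=54.5982 + e^-1=0.3679 + e^1=2.7183 + e^-3=0.0498. Sum = 57.7342, which rounds to 57.73.

57.73


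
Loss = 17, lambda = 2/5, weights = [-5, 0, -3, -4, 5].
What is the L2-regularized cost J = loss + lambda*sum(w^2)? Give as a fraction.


L2 sq norm = sum(w^2) = 75. J = 17 + 2/5 * 75 = 47.

47


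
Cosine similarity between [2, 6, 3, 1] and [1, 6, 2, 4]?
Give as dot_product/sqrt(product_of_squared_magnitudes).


dot = 48. |a|^2 = 50, |b|^2 = 57. cos = 48/sqrt(2850).

48/sqrt(2850)


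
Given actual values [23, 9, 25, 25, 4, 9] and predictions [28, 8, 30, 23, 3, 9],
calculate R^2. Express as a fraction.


Mean(y) = 95/6. SS_res = 56. SS_tot = 2717/6. R^2 = 1 - 56/(2717/6) = 2381/2717.

2381/2717


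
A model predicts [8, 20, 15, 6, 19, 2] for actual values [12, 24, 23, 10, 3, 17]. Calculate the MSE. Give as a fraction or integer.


MSE = (1/6) * ((12-8)^2=16 + (24-20)^2=16 + (23-15)^2=64 + (10-6)^2=16 + (3-19)^2=256 + (17-2)^2=225). Sum = 593. MSE = 593/6.

593/6


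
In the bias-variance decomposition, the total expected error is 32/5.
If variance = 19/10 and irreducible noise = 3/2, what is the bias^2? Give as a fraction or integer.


Total error = bias^2 + variance + irreducible noise. So bias^2 = 32/5 - 19/10 - 3/2 = 3.

3


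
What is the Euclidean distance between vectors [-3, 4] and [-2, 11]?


d = sqrt(sum of squared differences). (-3--2)^2=1, (4-11)^2=49. Sum = 50.

sqrt(50)


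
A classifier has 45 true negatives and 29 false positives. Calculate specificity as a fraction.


Specificity = TN / (TN + FP) = 45 / 74 = 45/74.

45/74


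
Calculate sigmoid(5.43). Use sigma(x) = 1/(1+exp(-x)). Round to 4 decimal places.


sigma(5.43) = 1/(1+e^(-5.43)) = 1/(1+0.004383) = 1/1.004383 = 0.9956.

0.9956


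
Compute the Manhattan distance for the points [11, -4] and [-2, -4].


d = sum of absolute differences: |11--2|=13 + |-4--4|=0 = 13.

13


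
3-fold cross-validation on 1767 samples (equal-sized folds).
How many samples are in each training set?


Each validation fold has 1767/3 = 589 samples. Training set = 1767 - 589 = 1178.

1178


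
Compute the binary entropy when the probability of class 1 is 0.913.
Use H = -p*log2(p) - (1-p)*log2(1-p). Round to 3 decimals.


H = -0.913*log2(0.913) - 0.087*log2(0.087) = 0.426.

0.426


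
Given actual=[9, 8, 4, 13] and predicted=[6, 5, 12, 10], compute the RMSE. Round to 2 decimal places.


MSE = 22.7500. RMSE = sqrt(22.7500) = 4.77.

4.77


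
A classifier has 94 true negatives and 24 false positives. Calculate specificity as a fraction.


Specificity = TN / (TN + FP) = 94 / 118 = 47/59.

47/59


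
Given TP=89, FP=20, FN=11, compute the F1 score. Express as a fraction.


Precision = 89/109 = 89/109. Recall = 89/100 = 89/100. F1 = 2*P*R/(P+R) = 178/209.

178/209


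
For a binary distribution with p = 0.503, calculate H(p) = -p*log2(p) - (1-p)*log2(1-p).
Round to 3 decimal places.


H = -0.503*log2(0.503) - 0.497*log2(0.497) = 1.000.

1.000


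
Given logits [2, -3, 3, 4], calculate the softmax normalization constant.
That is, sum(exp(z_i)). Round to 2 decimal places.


Denom = e^2=7.3891 + e^-3=0.0498 + e^3=20.0855 + e^4=54.5982. Sum = 82.1226, which rounds to 82.12.

82.12


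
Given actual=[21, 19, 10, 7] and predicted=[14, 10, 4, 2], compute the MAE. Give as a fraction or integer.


MAE = (1/4) * (|21-14|=7 + |19-10|=9 + |10-4|=6 + |7-2|=5). Sum = 27. MAE = 27/4.

27/4


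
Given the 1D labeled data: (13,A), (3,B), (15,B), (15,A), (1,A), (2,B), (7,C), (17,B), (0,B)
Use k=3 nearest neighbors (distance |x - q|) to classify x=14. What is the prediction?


Distances: |13-14|=1, |3-14|=11, |15-14|=1, |15-14|=1, |1-14|=13, |2-14|=12, |7-14|=7, |17-14|=3, |0-14|=14. 3 nearest: (13,A), (15,A), (15,B). Counts: {'A': 2, 'B': 1}. Majority class: A.

A


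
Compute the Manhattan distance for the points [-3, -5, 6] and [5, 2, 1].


d = sum of absolute differences: |-3-5|=8 + |-5-2|=7 + |6-1|=5 = 20.

20


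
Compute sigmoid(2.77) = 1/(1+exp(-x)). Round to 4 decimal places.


sigma(2.77) = 1/(1+e^(-2.77)) = 1/(1+0.062662) = 1/1.062662 = 0.9410.

0.9410


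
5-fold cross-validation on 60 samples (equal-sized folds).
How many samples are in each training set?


Each validation fold has 60/5 = 12 samples. Training set = 60 - 12 = 48.

48


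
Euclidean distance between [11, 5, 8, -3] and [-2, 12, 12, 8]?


d = sqrt(sum of squared differences). (11--2)^2=169, (5-12)^2=49, (8-12)^2=16, (-3-8)^2=121. Sum = 355.

sqrt(355)


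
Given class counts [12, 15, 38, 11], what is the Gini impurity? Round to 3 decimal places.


Total = 76. Proportions: 12/76, 15/76, 38/76, 11/76. sum(p_i^2) = 0.3348. Gini = 1 - 0.3348 = 0.6652, which rounds to 0.665.

0.665


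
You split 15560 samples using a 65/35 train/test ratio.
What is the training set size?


Test set = 15560 * 35% = 5446. Training set = 15560 - 5446 = 10114.

10114


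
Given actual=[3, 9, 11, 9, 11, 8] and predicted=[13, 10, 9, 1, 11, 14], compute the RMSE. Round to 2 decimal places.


MSE = 34.1667. RMSE = sqrt(34.1667) = 5.85.

5.85


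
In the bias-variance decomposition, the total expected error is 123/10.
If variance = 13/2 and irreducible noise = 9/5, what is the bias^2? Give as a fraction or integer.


Total error = bias^2 + variance + irreducible noise. So bias^2 = 123/10 - 13/2 - 9/5 = 4.

4


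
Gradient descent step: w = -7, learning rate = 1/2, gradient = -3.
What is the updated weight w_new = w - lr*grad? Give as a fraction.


w_new = -7 - 1/2 * -3 = -7 - -3/2 = -11/2.

-11/2


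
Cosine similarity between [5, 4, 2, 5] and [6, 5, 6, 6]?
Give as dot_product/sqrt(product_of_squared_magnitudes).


dot = 92. |a|^2 = 70, |b|^2 = 133. cos = 92/sqrt(9310).

92/sqrt(9310)


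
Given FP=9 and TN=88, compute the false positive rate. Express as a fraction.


FPR = FP / (FP + TN) = 9 / 97 = 9/97.

9/97


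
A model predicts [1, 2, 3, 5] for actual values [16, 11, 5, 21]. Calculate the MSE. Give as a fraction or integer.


MSE = (1/4) * ((16-1)^2=225 + (11-2)^2=81 + (5-3)^2=4 + (21-5)^2=256). Sum = 566. MSE = 283/2.

283/2


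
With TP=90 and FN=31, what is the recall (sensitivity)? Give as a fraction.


Recall = TP / (TP + FN) = 90 / 121 = 90/121.

90/121


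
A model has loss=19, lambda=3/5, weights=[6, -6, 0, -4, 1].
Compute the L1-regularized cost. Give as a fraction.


L1 norm = sum(|w|) = 17. J = 19 + 3/5 * 17 = 146/5.

146/5


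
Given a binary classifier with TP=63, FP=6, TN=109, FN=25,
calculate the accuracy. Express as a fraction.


Accuracy = (TP + TN) / (TP + TN + FP + FN) = (63 + 109) / 203 = 172/203.

172/203


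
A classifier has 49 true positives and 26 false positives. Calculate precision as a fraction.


Precision = TP / (TP + FP) = 49 / 75 = 49/75.

49/75


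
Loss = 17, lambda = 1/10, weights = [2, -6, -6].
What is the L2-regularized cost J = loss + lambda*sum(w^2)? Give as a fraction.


L2 sq norm = sum(w^2) = 76. J = 17 + 1/10 * 76 = 123/5.

123/5


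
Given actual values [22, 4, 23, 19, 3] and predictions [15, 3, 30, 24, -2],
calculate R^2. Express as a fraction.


Mean(y) = 71/5. SS_res = 149. SS_tot = 1954/5. R^2 = 1 - 149/(1954/5) = 1209/1954.

1209/1954


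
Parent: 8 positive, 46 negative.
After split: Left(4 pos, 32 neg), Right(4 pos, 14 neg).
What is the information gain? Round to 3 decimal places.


H(parent) = 0.6052. H(left) = 0.5033, H(right) = 0.7642. Weighted = (36/54)*0.5033 + (18/54)*0.7642 = 0.5903. IG = 0.6052 - 0.5903 = 0.0149, which rounds to 0.015.

0.015


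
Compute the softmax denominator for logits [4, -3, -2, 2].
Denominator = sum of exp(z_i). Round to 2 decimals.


Denom = e^4=54.5982 + e^-3=0.0498 + e^-2=0.1353 + e^2=7.3891. Sum = 62.1724, which rounds to 62.17.

62.17


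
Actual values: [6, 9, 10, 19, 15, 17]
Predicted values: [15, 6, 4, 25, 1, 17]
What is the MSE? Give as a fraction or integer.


MSE = (1/6) * ((6-15)^2=81 + (9-6)^2=9 + (10-4)^2=36 + (19-25)^2=36 + (15-1)^2=196 + (17-17)^2=0). Sum = 358. MSE = 179/3.

179/3


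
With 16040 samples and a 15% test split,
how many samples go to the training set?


Test set = 16040 * 15% = 2406. Training set = 16040 - 2406 = 13634.

13634


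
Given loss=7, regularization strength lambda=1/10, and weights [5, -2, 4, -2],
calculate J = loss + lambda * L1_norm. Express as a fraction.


L1 norm = sum(|w|) = 13. J = 7 + 1/10 * 13 = 83/10.

83/10


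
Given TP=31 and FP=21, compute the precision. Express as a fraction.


Precision = TP / (TP + FP) = 31 / 52 = 31/52.

31/52


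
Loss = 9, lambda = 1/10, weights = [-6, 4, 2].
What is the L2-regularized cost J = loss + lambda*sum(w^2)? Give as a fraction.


L2 sq norm = sum(w^2) = 56. J = 9 + 1/10 * 56 = 73/5.

73/5


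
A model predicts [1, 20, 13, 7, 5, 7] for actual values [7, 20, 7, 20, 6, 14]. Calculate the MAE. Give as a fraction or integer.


MAE = (1/6) * (|7-1|=6 + |20-20|=0 + |7-13|=6 + |20-7|=13 + |6-5|=1 + |14-7|=7). Sum = 33. MAE = 11/2.

11/2


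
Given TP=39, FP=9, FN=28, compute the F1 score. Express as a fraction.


Precision = 39/48 = 13/16. Recall = 39/67 = 39/67. F1 = 2*P*R/(P+R) = 78/115.

78/115


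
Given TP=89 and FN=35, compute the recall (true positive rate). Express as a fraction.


Recall = TP / (TP + FN) = 89 / 124 = 89/124.

89/124


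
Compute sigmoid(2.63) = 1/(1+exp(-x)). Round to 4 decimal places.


sigma(2.63) = 1/(1+e^(-2.63)) = 1/(1+0.072078) = 1/1.072078 = 0.9328.

0.9328


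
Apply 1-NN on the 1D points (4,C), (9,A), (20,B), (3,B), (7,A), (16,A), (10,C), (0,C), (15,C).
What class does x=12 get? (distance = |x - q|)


Distances: |4-12|=8, |9-12|=3, |20-12|=8, |3-12|=9, |7-12|=5, |16-12|=4, |10-12|=2, |0-12|=12, |15-12|=3. 1 nearest: (10,C). Counts: {'C': 1}. Majority class: C.

C


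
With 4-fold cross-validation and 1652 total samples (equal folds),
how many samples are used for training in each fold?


Each validation fold has 1652/4 = 413 samples. Training set = 1652 - 413 = 1239.

1239


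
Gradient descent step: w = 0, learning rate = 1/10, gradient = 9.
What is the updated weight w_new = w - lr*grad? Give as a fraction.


w_new = 0 - 1/10 * 9 = 0 - 9/10 = -9/10.

-9/10


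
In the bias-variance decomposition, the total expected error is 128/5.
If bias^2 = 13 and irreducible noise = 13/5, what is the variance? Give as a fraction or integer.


Total error = bias^2 + variance + irreducible noise. So variance = 128/5 - 13 - 13/5 = 10.

10


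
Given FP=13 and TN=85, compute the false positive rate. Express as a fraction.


FPR = FP / (FP + TN) = 13 / 98 = 13/98.

13/98


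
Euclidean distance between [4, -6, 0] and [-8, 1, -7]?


d = sqrt(sum of squared differences). (4--8)^2=144, (-6-1)^2=49, (0--7)^2=49. Sum = 242.

sqrt(242)


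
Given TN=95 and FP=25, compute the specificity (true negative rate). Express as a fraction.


Specificity = TN / (TN + FP) = 95 / 120 = 19/24.

19/24


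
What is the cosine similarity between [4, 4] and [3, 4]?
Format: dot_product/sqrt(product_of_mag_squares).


dot = 28. |a|^2 = 32, |b|^2 = 25. cos = 28/sqrt(800).

28/sqrt(800)


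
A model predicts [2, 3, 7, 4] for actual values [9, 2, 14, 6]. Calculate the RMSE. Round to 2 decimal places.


MSE = 25.7500. RMSE = sqrt(25.7500) = 5.07.

5.07


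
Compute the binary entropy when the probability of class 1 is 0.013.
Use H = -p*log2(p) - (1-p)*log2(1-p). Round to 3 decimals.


H = -0.013*log2(0.013) - 0.987*log2(0.987) = 0.100.

0.100


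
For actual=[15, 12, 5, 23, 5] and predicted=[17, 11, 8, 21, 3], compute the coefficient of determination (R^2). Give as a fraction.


Mean(y) = 12. SS_res = 22. SS_tot = 228. R^2 = 1 - 22/(228) = 103/114.

103/114


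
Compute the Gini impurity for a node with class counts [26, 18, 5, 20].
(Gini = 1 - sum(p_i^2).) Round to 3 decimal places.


Total = 69. Proportions: 26/69, 18/69, 5/69, 20/69. sum(p_i^2) = 0.2993. Gini = 1 - 0.2993 = 0.7007, which rounds to 0.701.

0.701


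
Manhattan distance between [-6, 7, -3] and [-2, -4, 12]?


d = sum of absolute differences: |-6--2|=4 + |7--4|=11 + |-3-12|=15 = 30.

30


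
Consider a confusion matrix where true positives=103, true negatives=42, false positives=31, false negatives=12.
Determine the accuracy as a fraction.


Accuracy = (TP + TN) / (TP + TN + FP + FN) = (103 + 42) / 188 = 145/188.

145/188


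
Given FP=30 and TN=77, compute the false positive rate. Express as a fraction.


FPR = FP / (FP + TN) = 30 / 107 = 30/107.

30/107


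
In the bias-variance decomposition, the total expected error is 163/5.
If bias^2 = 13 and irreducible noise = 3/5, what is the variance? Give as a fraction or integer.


Total error = bias^2 + variance + irreducible noise. So variance = 163/5 - 13 - 3/5 = 19.

19


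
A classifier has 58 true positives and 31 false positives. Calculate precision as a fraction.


Precision = TP / (TP + FP) = 58 / 89 = 58/89.

58/89


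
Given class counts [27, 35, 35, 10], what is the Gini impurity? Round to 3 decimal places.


Total = 107. Proportions: 27/107, 35/107, 35/107, 10/107. sum(p_i^2) = 0.2864. Gini = 1 - 0.2864 = 0.7136, which rounds to 0.714.

0.714


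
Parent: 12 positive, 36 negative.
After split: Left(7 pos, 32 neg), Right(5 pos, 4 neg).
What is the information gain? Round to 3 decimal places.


H(parent) = 0.8113. H(left) = 0.6790, H(right) = 0.9911. Weighted = (39/48)*0.6790 + (9/48)*0.9911 = 0.7375. IG = 0.8113 - 0.7375 = 0.0738, which rounds to 0.074.

0.074


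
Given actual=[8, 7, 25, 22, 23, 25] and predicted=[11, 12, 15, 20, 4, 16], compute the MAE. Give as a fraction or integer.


MAE = (1/6) * (|8-11|=3 + |7-12|=5 + |25-15|=10 + |22-20|=2 + |23-4|=19 + |25-16|=9). Sum = 48. MAE = 8.

8


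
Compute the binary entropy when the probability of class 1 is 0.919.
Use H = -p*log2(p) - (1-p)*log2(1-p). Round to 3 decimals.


H = -0.919*log2(0.919) - 0.081*log2(0.081) = 0.406.

0.406


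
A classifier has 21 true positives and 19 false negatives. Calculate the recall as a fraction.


Recall = TP / (TP + FN) = 21 / 40 = 21/40.

21/40


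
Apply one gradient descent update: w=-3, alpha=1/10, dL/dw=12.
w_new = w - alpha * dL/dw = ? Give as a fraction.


w_new = -3 - 1/10 * 12 = -3 - 6/5 = -21/5.

-21/5


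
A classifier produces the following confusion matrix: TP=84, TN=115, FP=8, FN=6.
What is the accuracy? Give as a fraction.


Accuracy = (TP + TN) / (TP + TN + FP + FN) = (84 + 115) / 213 = 199/213.

199/213


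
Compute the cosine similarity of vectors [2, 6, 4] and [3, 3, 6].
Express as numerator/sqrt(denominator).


dot = 48. |a|^2 = 56, |b|^2 = 54. cos = 48/sqrt(3024).

48/sqrt(3024)


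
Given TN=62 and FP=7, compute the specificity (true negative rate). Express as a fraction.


Specificity = TN / (TN + FP) = 62 / 69 = 62/69.

62/69


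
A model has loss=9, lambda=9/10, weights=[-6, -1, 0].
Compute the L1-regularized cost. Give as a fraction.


L1 norm = sum(|w|) = 7. J = 9 + 9/10 * 7 = 153/10.

153/10


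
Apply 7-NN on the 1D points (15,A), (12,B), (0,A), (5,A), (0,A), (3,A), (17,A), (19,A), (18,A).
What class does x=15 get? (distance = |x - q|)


Distances: |15-15|=0, |12-15|=3, |0-15|=15, |5-15|=10, |0-15|=15, |3-15|=12, |17-15|=2, |19-15|=4, |18-15|=3. 7 nearest: (15,A), (17,A), (18,A), (12,B), (19,A), (5,A), (3,A). Counts: {'A': 6, 'B': 1}. Majority class: A.

A


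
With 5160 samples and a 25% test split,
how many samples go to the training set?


Test set = 5160 * 25% = 1290. Training set = 5160 - 1290 = 3870.

3870
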